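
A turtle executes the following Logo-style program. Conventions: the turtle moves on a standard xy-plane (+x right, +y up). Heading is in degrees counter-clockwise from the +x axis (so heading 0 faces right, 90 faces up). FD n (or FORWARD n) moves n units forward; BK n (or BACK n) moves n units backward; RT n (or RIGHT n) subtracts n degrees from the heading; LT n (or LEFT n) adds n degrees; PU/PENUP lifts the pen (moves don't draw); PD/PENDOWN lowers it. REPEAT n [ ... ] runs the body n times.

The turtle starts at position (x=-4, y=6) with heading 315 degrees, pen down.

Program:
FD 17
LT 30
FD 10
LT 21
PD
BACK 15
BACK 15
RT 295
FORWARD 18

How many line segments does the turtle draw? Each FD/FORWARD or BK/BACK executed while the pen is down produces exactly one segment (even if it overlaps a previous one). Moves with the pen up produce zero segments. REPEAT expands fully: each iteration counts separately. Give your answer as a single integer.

Executing turtle program step by step:
Start: pos=(-4,6), heading=315, pen down
FD 17: (-4,6) -> (8.021,-6.021) [heading=315, draw]
LT 30: heading 315 -> 345
FD 10: (8.021,-6.021) -> (17.68,-8.609) [heading=345, draw]
LT 21: heading 345 -> 6
PD: pen down
BK 15: (17.68,-8.609) -> (2.762,-10.177) [heading=6, draw]
BK 15: (2.762,-10.177) -> (-12.156,-11.745) [heading=6, draw]
RT 295: heading 6 -> 71
FD 18: (-12.156,-11.745) -> (-6.295,5.274) [heading=71, draw]
Final: pos=(-6.295,5.274), heading=71, 5 segment(s) drawn
Segments drawn: 5

Answer: 5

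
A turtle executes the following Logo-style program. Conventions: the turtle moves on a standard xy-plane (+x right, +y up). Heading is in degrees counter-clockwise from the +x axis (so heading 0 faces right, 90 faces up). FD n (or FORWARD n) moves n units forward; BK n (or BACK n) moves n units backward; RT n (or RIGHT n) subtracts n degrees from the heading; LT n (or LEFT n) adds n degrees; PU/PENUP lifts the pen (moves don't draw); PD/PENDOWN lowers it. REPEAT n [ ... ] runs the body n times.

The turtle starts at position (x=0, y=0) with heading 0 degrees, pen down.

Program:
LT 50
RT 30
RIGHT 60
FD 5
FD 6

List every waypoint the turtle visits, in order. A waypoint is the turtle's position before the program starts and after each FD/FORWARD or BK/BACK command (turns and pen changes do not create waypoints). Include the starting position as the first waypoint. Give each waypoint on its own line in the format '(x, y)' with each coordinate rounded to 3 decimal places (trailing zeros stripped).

Answer: (0, 0)
(3.83, -3.214)
(8.426, -7.071)

Derivation:
Executing turtle program step by step:
Start: pos=(0,0), heading=0, pen down
LT 50: heading 0 -> 50
RT 30: heading 50 -> 20
RT 60: heading 20 -> 320
FD 5: (0,0) -> (3.83,-3.214) [heading=320, draw]
FD 6: (3.83,-3.214) -> (8.426,-7.071) [heading=320, draw]
Final: pos=(8.426,-7.071), heading=320, 2 segment(s) drawn
Waypoints (3 total):
(0, 0)
(3.83, -3.214)
(8.426, -7.071)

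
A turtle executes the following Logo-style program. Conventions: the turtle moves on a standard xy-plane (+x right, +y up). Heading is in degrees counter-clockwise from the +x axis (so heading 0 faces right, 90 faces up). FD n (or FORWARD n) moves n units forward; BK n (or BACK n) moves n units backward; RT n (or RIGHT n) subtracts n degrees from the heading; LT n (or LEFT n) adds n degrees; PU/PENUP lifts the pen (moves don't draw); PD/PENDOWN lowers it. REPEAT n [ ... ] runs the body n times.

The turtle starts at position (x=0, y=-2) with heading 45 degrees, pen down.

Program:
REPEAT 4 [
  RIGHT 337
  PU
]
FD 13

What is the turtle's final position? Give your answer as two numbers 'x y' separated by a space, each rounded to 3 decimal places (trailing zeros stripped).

Executing turtle program step by step:
Start: pos=(0,-2), heading=45, pen down
REPEAT 4 [
  -- iteration 1/4 --
  RT 337: heading 45 -> 68
  PU: pen up
  -- iteration 2/4 --
  RT 337: heading 68 -> 91
  PU: pen up
  -- iteration 3/4 --
  RT 337: heading 91 -> 114
  PU: pen up
  -- iteration 4/4 --
  RT 337: heading 114 -> 137
  PU: pen up
]
FD 13: (0,-2) -> (-9.508,6.866) [heading=137, move]
Final: pos=(-9.508,6.866), heading=137, 0 segment(s) drawn

Answer: -9.508 6.866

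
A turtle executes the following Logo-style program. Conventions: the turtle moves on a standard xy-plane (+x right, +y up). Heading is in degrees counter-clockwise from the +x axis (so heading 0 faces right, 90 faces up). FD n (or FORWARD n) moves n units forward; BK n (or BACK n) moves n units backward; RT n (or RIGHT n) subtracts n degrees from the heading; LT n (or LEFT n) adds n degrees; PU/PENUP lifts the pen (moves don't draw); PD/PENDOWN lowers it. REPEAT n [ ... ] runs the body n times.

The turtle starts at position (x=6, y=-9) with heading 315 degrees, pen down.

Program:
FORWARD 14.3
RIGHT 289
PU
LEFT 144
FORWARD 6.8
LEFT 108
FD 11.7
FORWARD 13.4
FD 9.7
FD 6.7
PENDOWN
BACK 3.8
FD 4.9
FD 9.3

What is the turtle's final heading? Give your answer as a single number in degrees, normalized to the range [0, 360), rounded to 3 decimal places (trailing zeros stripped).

Answer: 278

Derivation:
Executing turtle program step by step:
Start: pos=(6,-9), heading=315, pen down
FD 14.3: (6,-9) -> (16.112,-19.112) [heading=315, draw]
RT 289: heading 315 -> 26
PU: pen up
LT 144: heading 26 -> 170
FD 6.8: (16.112,-19.112) -> (9.415,-17.931) [heading=170, move]
LT 108: heading 170 -> 278
FD 11.7: (9.415,-17.931) -> (11.043,-29.517) [heading=278, move]
FD 13.4: (11.043,-29.517) -> (12.908,-42.787) [heading=278, move]
FD 9.7: (12.908,-42.787) -> (14.258,-52.392) [heading=278, move]
FD 6.7: (14.258,-52.392) -> (15.191,-59.027) [heading=278, move]
PD: pen down
BK 3.8: (15.191,-59.027) -> (14.662,-55.264) [heading=278, draw]
FD 4.9: (14.662,-55.264) -> (15.344,-60.116) [heading=278, draw]
FD 9.3: (15.344,-60.116) -> (16.638,-69.326) [heading=278, draw]
Final: pos=(16.638,-69.326), heading=278, 4 segment(s) drawn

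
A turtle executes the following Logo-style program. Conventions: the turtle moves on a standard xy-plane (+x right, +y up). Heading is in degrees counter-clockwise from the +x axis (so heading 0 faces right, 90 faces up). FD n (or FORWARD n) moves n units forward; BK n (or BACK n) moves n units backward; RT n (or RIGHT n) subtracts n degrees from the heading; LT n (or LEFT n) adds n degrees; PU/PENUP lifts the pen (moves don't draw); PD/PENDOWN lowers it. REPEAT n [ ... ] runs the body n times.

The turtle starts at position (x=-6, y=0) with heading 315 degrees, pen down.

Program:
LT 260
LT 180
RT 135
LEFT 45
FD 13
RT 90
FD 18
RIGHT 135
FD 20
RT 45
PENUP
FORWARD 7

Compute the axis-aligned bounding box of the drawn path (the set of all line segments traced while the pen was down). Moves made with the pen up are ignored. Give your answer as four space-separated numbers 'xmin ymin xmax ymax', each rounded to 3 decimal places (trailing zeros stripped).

Answer: -13.288 -20.973 1.456 0

Derivation:
Executing turtle program step by step:
Start: pos=(-6,0), heading=315, pen down
LT 260: heading 315 -> 215
LT 180: heading 215 -> 35
RT 135: heading 35 -> 260
LT 45: heading 260 -> 305
FD 13: (-6,0) -> (1.456,-10.649) [heading=305, draw]
RT 90: heading 305 -> 215
FD 18: (1.456,-10.649) -> (-13.288,-20.973) [heading=215, draw]
RT 135: heading 215 -> 80
FD 20: (-13.288,-20.973) -> (-9.815,-1.277) [heading=80, draw]
RT 45: heading 80 -> 35
PU: pen up
FD 7: (-9.815,-1.277) -> (-4.081,2.738) [heading=35, move]
Final: pos=(-4.081,2.738), heading=35, 3 segment(s) drawn

Segment endpoints: x in {-13.288, -9.815, -6, 1.456}, y in {-20.973, -10.649, -1.277, 0}
xmin=-13.288, ymin=-20.973, xmax=1.456, ymax=0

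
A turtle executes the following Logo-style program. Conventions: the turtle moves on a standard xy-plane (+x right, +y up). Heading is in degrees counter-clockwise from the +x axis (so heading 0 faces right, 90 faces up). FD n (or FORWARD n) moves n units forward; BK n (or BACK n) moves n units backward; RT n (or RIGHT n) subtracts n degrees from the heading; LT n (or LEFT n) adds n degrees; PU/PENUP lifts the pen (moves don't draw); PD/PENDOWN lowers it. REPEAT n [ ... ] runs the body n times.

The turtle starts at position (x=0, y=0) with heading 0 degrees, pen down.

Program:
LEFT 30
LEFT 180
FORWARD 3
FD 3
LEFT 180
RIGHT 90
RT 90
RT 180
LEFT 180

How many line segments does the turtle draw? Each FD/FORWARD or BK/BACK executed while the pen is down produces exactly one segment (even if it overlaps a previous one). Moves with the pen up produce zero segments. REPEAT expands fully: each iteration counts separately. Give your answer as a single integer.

Executing turtle program step by step:
Start: pos=(0,0), heading=0, pen down
LT 30: heading 0 -> 30
LT 180: heading 30 -> 210
FD 3: (0,0) -> (-2.598,-1.5) [heading=210, draw]
FD 3: (-2.598,-1.5) -> (-5.196,-3) [heading=210, draw]
LT 180: heading 210 -> 30
RT 90: heading 30 -> 300
RT 90: heading 300 -> 210
RT 180: heading 210 -> 30
LT 180: heading 30 -> 210
Final: pos=(-5.196,-3), heading=210, 2 segment(s) drawn
Segments drawn: 2

Answer: 2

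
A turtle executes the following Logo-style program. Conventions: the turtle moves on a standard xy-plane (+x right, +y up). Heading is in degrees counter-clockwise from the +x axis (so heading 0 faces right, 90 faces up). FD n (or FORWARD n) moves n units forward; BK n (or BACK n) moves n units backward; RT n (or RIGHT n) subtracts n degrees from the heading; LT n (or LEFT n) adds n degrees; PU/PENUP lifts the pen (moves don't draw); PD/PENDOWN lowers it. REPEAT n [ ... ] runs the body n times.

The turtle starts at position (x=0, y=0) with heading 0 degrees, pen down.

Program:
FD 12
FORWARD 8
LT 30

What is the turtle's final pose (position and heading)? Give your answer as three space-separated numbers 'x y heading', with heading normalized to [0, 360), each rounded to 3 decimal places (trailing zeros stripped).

Executing turtle program step by step:
Start: pos=(0,0), heading=0, pen down
FD 12: (0,0) -> (12,0) [heading=0, draw]
FD 8: (12,0) -> (20,0) [heading=0, draw]
LT 30: heading 0 -> 30
Final: pos=(20,0), heading=30, 2 segment(s) drawn

Answer: 20 0 30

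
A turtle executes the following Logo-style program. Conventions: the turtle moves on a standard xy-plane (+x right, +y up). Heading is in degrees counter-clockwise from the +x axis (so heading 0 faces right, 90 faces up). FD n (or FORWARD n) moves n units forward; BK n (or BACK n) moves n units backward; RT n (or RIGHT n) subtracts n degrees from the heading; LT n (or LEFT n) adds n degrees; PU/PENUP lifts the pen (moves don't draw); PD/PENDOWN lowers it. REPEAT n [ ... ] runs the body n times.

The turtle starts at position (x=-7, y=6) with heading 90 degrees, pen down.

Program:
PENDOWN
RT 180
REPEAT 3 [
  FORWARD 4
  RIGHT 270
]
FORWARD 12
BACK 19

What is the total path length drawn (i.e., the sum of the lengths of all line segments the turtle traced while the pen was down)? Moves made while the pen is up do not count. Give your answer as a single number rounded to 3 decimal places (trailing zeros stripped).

Answer: 43

Derivation:
Executing turtle program step by step:
Start: pos=(-7,6), heading=90, pen down
PD: pen down
RT 180: heading 90 -> 270
REPEAT 3 [
  -- iteration 1/3 --
  FD 4: (-7,6) -> (-7,2) [heading=270, draw]
  RT 270: heading 270 -> 0
  -- iteration 2/3 --
  FD 4: (-7,2) -> (-3,2) [heading=0, draw]
  RT 270: heading 0 -> 90
  -- iteration 3/3 --
  FD 4: (-3,2) -> (-3,6) [heading=90, draw]
  RT 270: heading 90 -> 180
]
FD 12: (-3,6) -> (-15,6) [heading=180, draw]
BK 19: (-15,6) -> (4,6) [heading=180, draw]
Final: pos=(4,6), heading=180, 5 segment(s) drawn

Segment lengths:
  seg 1: (-7,6) -> (-7,2), length = 4
  seg 2: (-7,2) -> (-3,2), length = 4
  seg 3: (-3,2) -> (-3,6), length = 4
  seg 4: (-3,6) -> (-15,6), length = 12
  seg 5: (-15,6) -> (4,6), length = 19
Total = 43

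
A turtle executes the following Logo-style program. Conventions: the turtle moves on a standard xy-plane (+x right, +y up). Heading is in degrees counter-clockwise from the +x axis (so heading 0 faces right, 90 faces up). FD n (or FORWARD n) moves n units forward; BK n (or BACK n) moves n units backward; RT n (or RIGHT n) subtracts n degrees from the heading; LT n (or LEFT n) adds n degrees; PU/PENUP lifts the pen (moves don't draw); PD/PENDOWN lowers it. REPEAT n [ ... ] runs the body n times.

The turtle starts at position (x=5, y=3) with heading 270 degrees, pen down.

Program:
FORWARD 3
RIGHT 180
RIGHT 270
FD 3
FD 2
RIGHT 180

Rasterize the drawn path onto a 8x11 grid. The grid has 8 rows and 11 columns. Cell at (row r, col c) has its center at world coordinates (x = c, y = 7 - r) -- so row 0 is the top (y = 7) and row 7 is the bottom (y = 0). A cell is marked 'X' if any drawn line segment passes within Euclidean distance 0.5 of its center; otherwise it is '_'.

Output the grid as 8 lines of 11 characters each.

Answer: ___________
___________
___________
___________
_____X_____
_____X_____
_____X_____
XXXXXX_____

Derivation:
Segment 0: (5,3) -> (5,0)
Segment 1: (5,0) -> (2,-0)
Segment 2: (2,-0) -> (-0,-0)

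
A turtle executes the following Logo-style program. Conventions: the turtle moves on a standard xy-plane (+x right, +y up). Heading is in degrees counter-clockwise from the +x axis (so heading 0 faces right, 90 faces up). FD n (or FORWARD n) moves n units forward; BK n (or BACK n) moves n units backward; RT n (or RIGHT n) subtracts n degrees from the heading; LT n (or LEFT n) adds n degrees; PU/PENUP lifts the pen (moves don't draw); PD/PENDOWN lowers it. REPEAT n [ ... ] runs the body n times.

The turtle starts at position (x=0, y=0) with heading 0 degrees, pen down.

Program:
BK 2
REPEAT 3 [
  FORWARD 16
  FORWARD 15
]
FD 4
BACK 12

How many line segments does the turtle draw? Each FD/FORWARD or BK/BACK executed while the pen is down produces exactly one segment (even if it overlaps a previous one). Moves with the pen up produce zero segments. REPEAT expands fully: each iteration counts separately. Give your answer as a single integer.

Executing turtle program step by step:
Start: pos=(0,0), heading=0, pen down
BK 2: (0,0) -> (-2,0) [heading=0, draw]
REPEAT 3 [
  -- iteration 1/3 --
  FD 16: (-2,0) -> (14,0) [heading=0, draw]
  FD 15: (14,0) -> (29,0) [heading=0, draw]
  -- iteration 2/3 --
  FD 16: (29,0) -> (45,0) [heading=0, draw]
  FD 15: (45,0) -> (60,0) [heading=0, draw]
  -- iteration 3/3 --
  FD 16: (60,0) -> (76,0) [heading=0, draw]
  FD 15: (76,0) -> (91,0) [heading=0, draw]
]
FD 4: (91,0) -> (95,0) [heading=0, draw]
BK 12: (95,0) -> (83,0) [heading=0, draw]
Final: pos=(83,0), heading=0, 9 segment(s) drawn
Segments drawn: 9

Answer: 9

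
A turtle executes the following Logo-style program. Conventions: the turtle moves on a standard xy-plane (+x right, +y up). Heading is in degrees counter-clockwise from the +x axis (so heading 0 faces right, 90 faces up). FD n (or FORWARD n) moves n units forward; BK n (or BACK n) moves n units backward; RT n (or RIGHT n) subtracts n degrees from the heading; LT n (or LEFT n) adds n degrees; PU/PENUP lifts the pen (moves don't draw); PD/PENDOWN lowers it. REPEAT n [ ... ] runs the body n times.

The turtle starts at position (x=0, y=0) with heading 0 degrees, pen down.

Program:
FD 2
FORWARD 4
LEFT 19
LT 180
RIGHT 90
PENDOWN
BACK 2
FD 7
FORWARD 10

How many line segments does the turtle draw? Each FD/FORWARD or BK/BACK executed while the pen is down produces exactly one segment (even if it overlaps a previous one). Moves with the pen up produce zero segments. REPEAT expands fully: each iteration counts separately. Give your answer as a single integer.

Executing turtle program step by step:
Start: pos=(0,0), heading=0, pen down
FD 2: (0,0) -> (2,0) [heading=0, draw]
FD 4: (2,0) -> (6,0) [heading=0, draw]
LT 19: heading 0 -> 19
LT 180: heading 19 -> 199
RT 90: heading 199 -> 109
PD: pen down
BK 2: (6,0) -> (6.651,-1.891) [heading=109, draw]
FD 7: (6.651,-1.891) -> (4.372,4.728) [heading=109, draw]
FD 10: (4.372,4.728) -> (1.116,14.183) [heading=109, draw]
Final: pos=(1.116,14.183), heading=109, 5 segment(s) drawn
Segments drawn: 5

Answer: 5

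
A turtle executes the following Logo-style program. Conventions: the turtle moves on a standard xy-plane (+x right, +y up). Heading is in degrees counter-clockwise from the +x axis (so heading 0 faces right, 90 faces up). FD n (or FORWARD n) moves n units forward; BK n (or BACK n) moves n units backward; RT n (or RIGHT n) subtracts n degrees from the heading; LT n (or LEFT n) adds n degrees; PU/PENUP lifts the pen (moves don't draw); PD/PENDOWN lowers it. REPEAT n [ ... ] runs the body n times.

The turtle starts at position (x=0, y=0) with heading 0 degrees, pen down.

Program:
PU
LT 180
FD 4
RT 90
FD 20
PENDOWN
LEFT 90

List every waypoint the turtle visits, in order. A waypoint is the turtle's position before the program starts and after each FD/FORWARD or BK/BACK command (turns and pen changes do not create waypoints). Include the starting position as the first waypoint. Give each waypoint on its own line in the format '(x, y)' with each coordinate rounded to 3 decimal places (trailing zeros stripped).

Answer: (0, 0)
(-4, 0)
(-4, 20)

Derivation:
Executing turtle program step by step:
Start: pos=(0,0), heading=0, pen down
PU: pen up
LT 180: heading 0 -> 180
FD 4: (0,0) -> (-4,0) [heading=180, move]
RT 90: heading 180 -> 90
FD 20: (-4,0) -> (-4,20) [heading=90, move]
PD: pen down
LT 90: heading 90 -> 180
Final: pos=(-4,20), heading=180, 0 segment(s) drawn
Waypoints (3 total):
(0, 0)
(-4, 0)
(-4, 20)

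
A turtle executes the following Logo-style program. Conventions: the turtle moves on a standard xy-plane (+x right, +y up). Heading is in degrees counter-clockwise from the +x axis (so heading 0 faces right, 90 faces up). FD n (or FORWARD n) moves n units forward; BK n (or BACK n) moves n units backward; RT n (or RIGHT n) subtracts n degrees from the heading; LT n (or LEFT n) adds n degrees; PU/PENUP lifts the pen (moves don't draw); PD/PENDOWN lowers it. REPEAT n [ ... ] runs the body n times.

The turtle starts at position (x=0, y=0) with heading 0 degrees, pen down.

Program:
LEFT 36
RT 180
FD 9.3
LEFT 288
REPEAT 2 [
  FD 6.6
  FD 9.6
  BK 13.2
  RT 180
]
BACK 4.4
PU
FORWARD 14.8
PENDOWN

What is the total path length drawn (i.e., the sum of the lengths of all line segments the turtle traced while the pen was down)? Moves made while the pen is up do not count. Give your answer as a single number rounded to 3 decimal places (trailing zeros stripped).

Executing turtle program step by step:
Start: pos=(0,0), heading=0, pen down
LT 36: heading 0 -> 36
RT 180: heading 36 -> 216
FD 9.3: (0,0) -> (-7.524,-5.466) [heading=216, draw]
LT 288: heading 216 -> 144
REPEAT 2 [
  -- iteration 1/2 --
  FD 6.6: (-7.524,-5.466) -> (-12.863,-1.587) [heading=144, draw]
  FD 9.6: (-12.863,-1.587) -> (-20.63,4.056) [heading=144, draw]
  BK 13.2: (-20.63,4.056) -> (-9.951,-3.703) [heading=144, draw]
  RT 180: heading 144 -> 324
  -- iteration 2/2 --
  FD 6.6: (-9.951,-3.703) -> (-4.611,-7.582) [heading=324, draw]
  FD 9.6: (-4.611,-7.582) -> (3.155,-13.225) [heading=324, draw]
  BK 13.2: (3.155,-13.225) -> (-7.524,-5.466) [heading=324, draw]
  RT 180: heading 324 -> 144
]
BK 4.4: (-7.524,-5.466) -> (-3.964,-8.053) [heading=144, draw]
PU: pen up
FD 14.8: (-3.964,-8.053) -> (-15.938,0.647) [heading=144, move]
PD: pen down
Final: pos=(-15.938,0.647), heading=144, 8 segment(s) drawn

Segment lengths:
  seg 1: (0,0) -> (-7.524,-5.466), length = 9.3
  seg 2: (-7.524,-5.466) -> (-12.863,-1.587), length = 6.6
  seg 3: (-12.863,-1.587) -> (-20.63,4.056), length = 9.6
  seg 4: (-20.63,4.056) -> (-9.951,-3.703), length = 13.2
  seg 5: (-9.951,-3.703) -> (-4.611,-7.582), length = 6.6
  seg 6: (-4.611,-7.582) -> (3.155,-13.225), length = 9.6
  seg 7: (3.155,-13.225) -> (-7.524,-5.466), length = 13.2
  seg 8: (-7.524,-5.466) -> (-3.964,-8.053), length = 4.4
Total = 72.5

Answer: 72.5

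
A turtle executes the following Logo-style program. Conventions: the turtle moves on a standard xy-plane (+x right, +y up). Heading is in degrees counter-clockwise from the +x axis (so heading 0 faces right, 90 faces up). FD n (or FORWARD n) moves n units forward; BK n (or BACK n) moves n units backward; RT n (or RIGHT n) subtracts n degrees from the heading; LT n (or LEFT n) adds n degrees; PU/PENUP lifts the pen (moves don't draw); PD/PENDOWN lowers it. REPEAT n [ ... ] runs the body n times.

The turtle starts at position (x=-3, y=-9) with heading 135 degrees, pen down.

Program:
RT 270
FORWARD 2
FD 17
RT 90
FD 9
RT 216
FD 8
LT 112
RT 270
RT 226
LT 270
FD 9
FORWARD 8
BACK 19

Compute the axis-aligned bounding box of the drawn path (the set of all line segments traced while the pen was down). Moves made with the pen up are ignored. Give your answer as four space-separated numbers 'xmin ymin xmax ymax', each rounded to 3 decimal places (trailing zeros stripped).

Executing turtle program step by step:
Start: pos=(-3,-9), heading=135, pen down
RT 270: heading 135 -> 225
FD 2: (-3,-9) -> (-4.414,-10.414) [heading=225, draw]
FD 17: (-4.414,-10.414) -> (-16.435,-22.435) [heading=225, draw]
RT 90: heading 225 -> 135
FD 9: (-16.435,-22.435) -> (-22.799,-16.071) [heading=135, draw]
RT 216: heading 135 -> 279
FD 8: (-22.799,-16.071) -> (-21.548,-23.973) [heading=279, draw]
LT 112: heading 279 -> 31
RT 270: heading 31 -> 121
RT 226: heading 121 -> 255
LT 270: heading 255 -> 165
FD 9: (-21.548,-23.973) -> (-30.241,-21.643) [heading=165, draw]
FD 8: (-30.241,-21.643) -> (-37.968,-19.573) [heading=165, draw]
BK 19: (-37.968,-19.573) -> (-19.616,-24.49) [heading=165, draw]
Final: pos=(-19.616,-24.49), heading=165, 7 segment(s) drawn

Segment endpoints: x in {-37.968, -30.241, -22.799, -21.548, -19.616, -16.435, -4.414, -3}, y in {-24.49, -23.973, -22.435, -21.643, -19.573, -16.071, -10.414, -9}
xmin=-37.968, ymin=-24.49, xmax=-3, ymax=-9

Answer: -37.968 -24.49 -3 -9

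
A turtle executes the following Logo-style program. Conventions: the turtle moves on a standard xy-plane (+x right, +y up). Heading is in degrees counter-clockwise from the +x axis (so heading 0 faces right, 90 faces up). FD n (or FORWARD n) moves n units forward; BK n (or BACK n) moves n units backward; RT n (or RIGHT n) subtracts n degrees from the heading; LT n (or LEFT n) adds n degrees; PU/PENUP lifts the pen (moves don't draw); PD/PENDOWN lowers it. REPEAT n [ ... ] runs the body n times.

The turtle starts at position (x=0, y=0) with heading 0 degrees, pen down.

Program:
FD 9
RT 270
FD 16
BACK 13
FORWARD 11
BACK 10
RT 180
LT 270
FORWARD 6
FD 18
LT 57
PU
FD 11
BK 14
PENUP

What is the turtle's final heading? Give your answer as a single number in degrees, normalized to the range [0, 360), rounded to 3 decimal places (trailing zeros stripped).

Executing turtle program step by step:
Start: pos=(0,0), heading=0, pen down
FD 9: (0,0) -> (9,0) [heading=0, draw]
RT 270: heading 0 -> 90
FD 16: (9,0) -> (9,16) [heading=90, draw]
BK 13: (9,16) -> (9,3) [heading=90, draw]
FD 11: (9,3) -> (9,14) [heading=90, draw]
BK 10: (9,14) -> (9,4) [heading=90, draw]
RT 180: heading 90 -> 270
LT 270: heading 270 -> 180
FD 6: (9,4) -> (3,4) [heading=180, draw]
FD 18: (3,4) -> (-15,4) [heading=180, draw]
LT 57: heading 180 -> 237
PU: pen up
FD 11: (-15,4) -> (-20.991,-5.225) [heading=237, move]
BK 14: (-20.991,-5.225) -> (-13.366,6.516) [heading=237, move]
PU: pen up
Final: pos=(-13.366,6.516), heading=237, 7 segment(s) drawn

Answer: 237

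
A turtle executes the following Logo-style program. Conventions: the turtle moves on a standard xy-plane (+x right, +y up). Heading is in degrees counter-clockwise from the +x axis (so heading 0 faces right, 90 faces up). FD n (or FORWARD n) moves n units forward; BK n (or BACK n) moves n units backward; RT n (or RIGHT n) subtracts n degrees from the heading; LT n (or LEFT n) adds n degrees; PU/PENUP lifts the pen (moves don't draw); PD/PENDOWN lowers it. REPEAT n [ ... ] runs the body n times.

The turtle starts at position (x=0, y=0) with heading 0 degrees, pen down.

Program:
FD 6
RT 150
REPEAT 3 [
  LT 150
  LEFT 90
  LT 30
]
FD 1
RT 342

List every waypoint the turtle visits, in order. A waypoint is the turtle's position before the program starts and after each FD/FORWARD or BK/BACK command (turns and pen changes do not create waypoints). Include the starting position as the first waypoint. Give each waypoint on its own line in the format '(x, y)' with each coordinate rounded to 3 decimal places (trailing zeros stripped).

Answer: (0, 0)
(6, 0)
(6.5, -0.866)

Derivation:
Executing turtle program step by step:
Start: pos=(0,0), heading=0, pen down
FD 6: (0,0) -> (6,0) [heading=0, draw]
RT 150: heading 0 -> 210
REPEAT 3 [
  -- iteration 1/3 --
  LT 150: heading 210 -> 0
  LT 90: heading 0 -> 90
  LT 30: heading 90 -> 120
  -- iteration 2/3 --
  LT 150: heading 120 -> 270
  LT 90: heading 270 -> 0
  LT 30: heading 0 -> 30
  -- iteration 3/3 --
  LT 150: heading 30 -> 180
  LT 90: heading 180 -> 270
  LT 30: heading 270 -> 300
]
FD 1: (6,0) -> (6.5,-0.866) [heading=300, draw]
RT 342: heading 300 -> 318
Final: pos=(6.5,-0.866), heading=318, 2 segment(s) drawn
Waypoints (3 total):
(0, 0)
(6, 0)
(6.5, -0.866)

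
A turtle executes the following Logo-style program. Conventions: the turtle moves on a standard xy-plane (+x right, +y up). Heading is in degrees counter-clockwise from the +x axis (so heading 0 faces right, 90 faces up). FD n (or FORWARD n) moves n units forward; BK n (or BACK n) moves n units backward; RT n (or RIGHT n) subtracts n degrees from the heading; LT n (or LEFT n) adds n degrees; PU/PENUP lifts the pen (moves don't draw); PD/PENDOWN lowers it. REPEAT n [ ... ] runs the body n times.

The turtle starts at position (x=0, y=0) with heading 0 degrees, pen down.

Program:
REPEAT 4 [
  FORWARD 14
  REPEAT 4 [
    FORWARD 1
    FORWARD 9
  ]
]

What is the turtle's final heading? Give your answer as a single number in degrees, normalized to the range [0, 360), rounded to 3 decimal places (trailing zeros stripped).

Answer: 0

Derivation:
Executing turtle program step by step:
Start: pos=(0,0), heading=0, pen down
REPEAT 4 [
  -- iteration 1/4 --
  FD 14: (0,0) -> (14,0) [heading=0, draw]
  REPEAT 4 [
    -- iteration 1/4 --
    FD 1: (14,0) -> (15,0) [heading=0, draw]
    FD 9: (15,0) -> (24,0) [heading=0, draw]
    -- iteration 2/4 --
    FD 1: (24,0) -> (25,0) [heading=0, draw]
    FD 9: (25,0) -> (34,0) [heading=0, draw]
    -- iteration 3/4 --
    FD 1: (34,0) -> (35,0) [heading=0, draw]
    FD 9: (35,0) -> (44,0) [heading=0, draw]
    -- iteration 4/4 --
    FD 1: (44,0) -> (45,0) [heading=0, draw]
    FD 9: (45,0) -> (54,0) [heading=0, draw]
  ]
  -- iteration 2/4 --
  FD 14: (54,0) -> (68,0) [heading=0, draw]
  REPEAT 4 [
    -- iteration 1/4 --
    FD 1: (68,0) -> (69,0) [heading=0, draw]
    FD 9: (69,0) -> (78,0) [heading=0, draw]
    -- iteration 2/4 --
    FD 1: (78,0) -> (79,0) [heading=0, draw]
    FD 9: (79,0) -> (88,0) [heading=0, draw]
    -- iteration 3/4 --
    FD 1: (88,0) -> (89,0) [heading=0, draw]
    FD 9: (89,0) -> (98,0) [heading=0, draw]
    -- iteration 4/4 --
    FD 1: (98,0) -> (99,0) [heading=0, draw]
    FD 9: (99,0) -> (108,0) [heading=0, draw]
  ]
  -- iteration 3/4 --
  FD 14: (108,0) -> (122,0) [heading=0, draw]
  REPEAT 4 [
    -- iteration 1/4 --
    FD 1: (122,0) -> (123,0) [heading=0, draw]
    FD 9: (123,0) -> (132,0) [heading=0, draw]
    -- iteration 2/4 --
    FD 1: (132,0) -> (133,0) [heading=0, draw]
    FD 9: (133,0) -> (142,0) [heading=0, draw]
    -- iteration 3/4 --
    FD 1: (142,0) -> (143,0) [heading=0, draw]
    FD 9: (143,0) -> (152,0) [heading=0, draw]
    -- iteration 4/4 --
    FD 1: (152,0) -> (153,0) [heading=0, draw]
    FD 9: (153,0) -> (162,0) [heading=0, draw]
  ]
  -- iteration 4/4 --
  FD 14: (162,0) -> (176,0) [heading=0, draw]
  REPEAT 4 [
    -- iteration 1/4 --
    FD 1: (176,0) -> (177,0) [heading=0, draw]
    FD 9: (177,0) -> (186,0) [heading=0, draw]
    -- iteration 2/4 --
    FD 1: (186,0) -> (187,0) [heading=0, draw]
    FD 9: (187,0) -> (196,0) [heading=0, draw]
    -- iteration 3/4 --
    FD 1: (196,0) -> (197,0) [heading=0, draw]
    FD 9: (197,0) -> (206,0) [heading=0, draw]
    -- iteration 4/4 --
    FD 1: (206,0) -> (207,0) [heading=0, draw]
    FD 9: (207,0) -> (216,0) [heading=0, draw]
  ]
]
Final: pos=(216,0), heading=0, 36 segment(s) drawn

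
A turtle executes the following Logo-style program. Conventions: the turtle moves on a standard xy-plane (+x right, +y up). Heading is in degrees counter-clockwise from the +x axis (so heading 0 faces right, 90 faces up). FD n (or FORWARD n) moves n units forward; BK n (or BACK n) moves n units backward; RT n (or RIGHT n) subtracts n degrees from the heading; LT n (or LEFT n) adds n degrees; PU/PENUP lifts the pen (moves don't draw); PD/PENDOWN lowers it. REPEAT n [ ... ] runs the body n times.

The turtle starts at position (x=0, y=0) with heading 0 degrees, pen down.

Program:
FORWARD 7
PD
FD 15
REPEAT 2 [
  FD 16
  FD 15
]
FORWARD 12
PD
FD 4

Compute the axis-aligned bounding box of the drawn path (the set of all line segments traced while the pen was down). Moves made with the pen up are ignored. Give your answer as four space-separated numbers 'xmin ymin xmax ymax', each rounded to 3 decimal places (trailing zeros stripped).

Answer: 0 0 100 0

Derivation:
Executing turtle program step by step:
Start: pos=(0,0), heading=0, pen down
FD 7: (0,0) -> (7,0) [heading=0, draw]
PD: pen down
FD 15: (7,0) -> (22,0) [heading=0, draw]
REPEAT 2 [
  -- iteration 1/2 --
  FD 16: (22,0) -> (38,0) [heading=0, draw]
  FD 15: (38,0) -> (53,0) [heading=0, draw]
  -- iteration 2/2 --
  FD 16: (53,0) -> (69,0) [heading=0, draw]
  FD 15: (69,0) -> (84,0) [heading=0, draw]
]
FD 12: (84,0) -> (96,0) [heading=0, draw]
PD: pen down
FD 4: (96,0) -> (100,0) [heading=0, draw]
Final: pos=(100,0), heading=0, 8 segment(s) drawn

Segment endpoints: x in {0, 7, 22, 38, 53, 69, 84, 96, 100}, y in {0}
xmin=0, ymin=0, xmax=100, ymax=0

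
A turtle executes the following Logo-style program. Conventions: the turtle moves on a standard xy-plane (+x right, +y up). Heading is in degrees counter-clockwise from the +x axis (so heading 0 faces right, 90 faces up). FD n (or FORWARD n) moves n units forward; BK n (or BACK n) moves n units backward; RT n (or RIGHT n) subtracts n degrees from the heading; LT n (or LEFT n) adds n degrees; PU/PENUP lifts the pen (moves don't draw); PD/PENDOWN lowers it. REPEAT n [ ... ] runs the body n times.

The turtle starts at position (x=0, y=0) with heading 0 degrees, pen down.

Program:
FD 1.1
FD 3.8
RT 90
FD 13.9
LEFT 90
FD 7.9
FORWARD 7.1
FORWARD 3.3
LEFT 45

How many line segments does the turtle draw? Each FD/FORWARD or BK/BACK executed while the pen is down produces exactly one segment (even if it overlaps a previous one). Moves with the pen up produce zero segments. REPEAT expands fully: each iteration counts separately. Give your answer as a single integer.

Executing turtle program step by step:
Start: pos=(0,0), heading=0, pen down
FD 1.1: (0,0) -> (1.1,0) [heading=0, draw]
FD 3.8: (1.1,0) -> (4.9,0) [heading=0, draw]
RT 90: heading 0 -> 270
FD 13.9: (4.9,0) -> (4.9,-13.9) [heading=270, draw]
LT 90: heading 270 -> 0
FD 7.9: (4.9,-13.9) -> (12.8,-13.9) [heading=0, draw]
FD 7.1: (12.8,-13.9) -> (19.9,-13.9) [heading=0, draw]
FD 3.3: (19.9,-13.9) -> (23.2,-13.9) [heading=0, draw]
LT 45: heading 0 -> 45
Final: pos=(23.2,-13.9), heading=45, 6 segment(s) drawn
Segments drawn: 6

Answer: 6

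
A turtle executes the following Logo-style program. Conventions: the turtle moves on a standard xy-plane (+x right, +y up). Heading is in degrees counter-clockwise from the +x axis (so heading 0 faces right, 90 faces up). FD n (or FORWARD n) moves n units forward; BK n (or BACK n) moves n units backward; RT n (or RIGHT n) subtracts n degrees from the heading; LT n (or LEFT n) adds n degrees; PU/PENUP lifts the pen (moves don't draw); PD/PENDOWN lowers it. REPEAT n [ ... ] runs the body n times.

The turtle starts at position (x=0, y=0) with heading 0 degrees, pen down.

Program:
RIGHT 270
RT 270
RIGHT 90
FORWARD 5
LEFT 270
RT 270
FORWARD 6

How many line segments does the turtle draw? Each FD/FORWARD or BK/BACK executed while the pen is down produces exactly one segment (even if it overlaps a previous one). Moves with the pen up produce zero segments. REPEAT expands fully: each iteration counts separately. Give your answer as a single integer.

Executing turtle program step by step:
Start: pos=(0,0), heading=0, pen down
RT 270: heading 0 -> 90
RT 270: heading 90 -> 180
RT 90: heading 180 -> 90
FD 5: (0,0) -> (0,5) [heading=90, draw]
LT 270: heading 90 -> 0
RT 270: heading 0 -> 90
FD 6: (0,5) -> (0,11) [heading=90, draw]
Final: pos=(0,11), heading=90, 2 segment(s) drawn
Segments drawn: 2

Answer: 2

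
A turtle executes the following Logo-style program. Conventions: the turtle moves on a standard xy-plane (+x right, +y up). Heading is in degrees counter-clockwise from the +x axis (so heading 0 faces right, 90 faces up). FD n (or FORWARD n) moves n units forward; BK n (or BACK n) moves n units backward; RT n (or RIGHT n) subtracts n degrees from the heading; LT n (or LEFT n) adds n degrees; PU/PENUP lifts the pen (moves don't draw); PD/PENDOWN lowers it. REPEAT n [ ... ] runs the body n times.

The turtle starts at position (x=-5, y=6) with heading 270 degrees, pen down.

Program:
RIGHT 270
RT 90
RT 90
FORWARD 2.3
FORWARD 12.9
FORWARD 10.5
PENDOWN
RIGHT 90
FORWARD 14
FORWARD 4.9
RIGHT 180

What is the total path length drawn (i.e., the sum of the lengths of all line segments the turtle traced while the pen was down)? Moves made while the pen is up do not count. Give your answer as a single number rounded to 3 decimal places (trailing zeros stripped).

Answer: 44.6

Derivation:
Executing turtle program step by step:
Start: pos=(-5,6), heading=270, pen down
RT 270: heading 270 -> 0
RT 90: heading 0 -> 270
RT 90: heading 270 -> 180
FD 2.3: (-5,6) -> (-7.3,6) [heading=180, draw]
FD 12.9: (-7.3,6) -> (-20.2,6) [heading=180, draw]
FD 10.5: (-20.2,6) -> (-30.7,6) [heading=180, draw]
PD: pen down
RT 90: heading 180 -> 90
FD 14: (-30.7,6) -> (-30.7,20) [heading=90, draw]
FD 4.9: (-30.7,20) -> (-30.7,24.9) [heading=90, draw]
RT 180: heading 90 -> 270
Final: pos=(-30.7,24.9), heading=270, 5 segment(s) drawn

Segment lengths:
  seg 1: (-5,6) -> (-7.3,6), length = 2.3
  seg 2: (-7.3,6) -> (-20.2,6), length = 12.9
  seg 3: (-20.2,6) -> (-30.7,6), length = 10.5
  seg 4: (-30.7,6) -> (-30.7,20), length = 14
  seg 5: (-30.7,20) -> (-30.7,24.9), length = 4.9
Total = 44.6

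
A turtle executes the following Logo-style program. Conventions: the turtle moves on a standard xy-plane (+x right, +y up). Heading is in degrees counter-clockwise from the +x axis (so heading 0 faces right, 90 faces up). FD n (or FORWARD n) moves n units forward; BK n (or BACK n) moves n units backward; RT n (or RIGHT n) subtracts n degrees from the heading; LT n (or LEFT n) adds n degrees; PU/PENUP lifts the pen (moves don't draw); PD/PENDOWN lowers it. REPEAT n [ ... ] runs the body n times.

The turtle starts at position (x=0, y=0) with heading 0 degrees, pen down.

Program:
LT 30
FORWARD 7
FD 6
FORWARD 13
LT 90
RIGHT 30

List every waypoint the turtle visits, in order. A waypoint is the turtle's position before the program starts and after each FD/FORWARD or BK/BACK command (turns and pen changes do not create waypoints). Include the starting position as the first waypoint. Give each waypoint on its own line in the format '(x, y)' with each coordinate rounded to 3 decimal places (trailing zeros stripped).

Executing turtle program step by step:
Start: pos=(0,0), heading=0, pen down
LT 30: heading 0 -> 30
FD 7: (0,0) -> (6.062,3.5) [heading=30, draw]
FD 6: (6.062,3.5) -> (11.258,6.5) [heading=30, draw]
FD 13: (11.258,6.5) -> (22.517,13) [heading=30, draw]
LT 90: heading 30 -> 120
RT 30: heading 120 -> 90
Final: pos=(22.517,13), heading=90, 3 segment(s) drawn
Waypoints (4 total):
(0, 0)
(6.062, 3.5)
(11.258, 6.5)
(22.517, 13)

Answer: (0, 0)
(6.062, 3.5)
(11.258, 6.5)
(22.517, 13)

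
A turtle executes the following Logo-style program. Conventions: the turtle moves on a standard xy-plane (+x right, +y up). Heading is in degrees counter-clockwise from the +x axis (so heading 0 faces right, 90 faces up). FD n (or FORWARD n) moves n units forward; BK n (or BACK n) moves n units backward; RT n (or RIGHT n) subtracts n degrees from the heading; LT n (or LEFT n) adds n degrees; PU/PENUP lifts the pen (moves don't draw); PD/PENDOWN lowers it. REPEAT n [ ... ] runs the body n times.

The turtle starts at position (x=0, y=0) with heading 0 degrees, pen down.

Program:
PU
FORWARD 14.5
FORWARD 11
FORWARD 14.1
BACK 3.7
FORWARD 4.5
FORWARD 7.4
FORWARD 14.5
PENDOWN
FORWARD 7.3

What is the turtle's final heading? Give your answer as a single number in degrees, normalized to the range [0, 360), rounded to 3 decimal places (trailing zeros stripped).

Answer: 0

Derivation:
Executing turtle program step by step:
Start: pos=(0,0), heading=0, pen down
PU: pen up
FD 14.5: (0,0) -> (14.5,0) [heading=0, move]
FD 11: (14.5,0) -> (25.5,0) [heading=0, move]
FD 14.1: (25.5,0) -> (39.6,0) [heading=0, move]
BK 3.7: (39.6,0) -> (35.9,0) [heading=0, move]
FD 4.5: (35.9,0) -> (40.4,0) [heading=0, move]
FD 7.4: (40.4,0) -> (47.8,0) [heading=0, move]
FD 14.5: (47.8,0) -> (62.3,0) [heading=0, move]
PD: pen down
FD 7.3: (62.3,0) -> (69.6,0) [heading=0, draw]
Final: pos=(69.6,0), heading=0, 1 segment(s) drawn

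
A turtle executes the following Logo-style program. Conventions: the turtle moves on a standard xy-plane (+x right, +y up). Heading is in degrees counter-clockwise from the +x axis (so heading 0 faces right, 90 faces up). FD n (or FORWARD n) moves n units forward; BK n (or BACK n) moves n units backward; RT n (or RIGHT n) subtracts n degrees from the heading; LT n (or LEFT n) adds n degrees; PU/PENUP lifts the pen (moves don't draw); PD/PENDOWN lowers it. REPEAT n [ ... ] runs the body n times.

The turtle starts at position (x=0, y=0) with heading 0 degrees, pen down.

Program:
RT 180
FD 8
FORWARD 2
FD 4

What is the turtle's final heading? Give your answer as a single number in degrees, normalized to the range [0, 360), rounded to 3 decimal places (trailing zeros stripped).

Answer: 180

Derivation:
Executing turtle program step by step:
Start: pos=(0,0), heading=0, pen down
RT 180: heading 0 -> 180
FD 8: (0,0) -> (-8,0) [heading=180, draw]
FD 2: (-8,0) -> (-10,0) [heading=180, draw]
FD 4: (-10,0) -> (-14,0) [heading=180, draw]
Final: pos=(-14,0), heading=180, 3 segment(s) drawn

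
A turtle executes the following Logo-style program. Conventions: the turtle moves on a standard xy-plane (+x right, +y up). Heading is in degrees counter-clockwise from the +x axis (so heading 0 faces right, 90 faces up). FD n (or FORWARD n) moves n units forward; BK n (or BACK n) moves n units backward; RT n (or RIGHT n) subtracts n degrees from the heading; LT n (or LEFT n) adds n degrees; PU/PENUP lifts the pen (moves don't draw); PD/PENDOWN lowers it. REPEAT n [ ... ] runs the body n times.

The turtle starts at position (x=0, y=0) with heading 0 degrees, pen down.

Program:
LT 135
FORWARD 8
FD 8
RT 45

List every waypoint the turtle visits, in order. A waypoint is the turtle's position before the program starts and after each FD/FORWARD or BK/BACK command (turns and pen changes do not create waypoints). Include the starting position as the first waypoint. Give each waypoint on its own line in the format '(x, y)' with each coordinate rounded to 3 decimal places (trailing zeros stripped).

Answer: (0, 0)
(-5.657, 5.657)
(-11.314, 11.314)

Derivation:
Executing turtle program step by step:
Start: pos=(0,0), heading=0, pen down
LT 135: heading 0 -> 135
FD 8: (0,0) -> (-5.657,5.657) [heading=135, draw]
FD 8: (-5.657,5.657) -> (-11.314,11.314) [heading=135, draw]
RT 45: heading 135 -> 90
Final: pos=(-11.314,11.314), heading=90, 2 segment(s) drawn
Waypoints (3 total):
(0, 0)
(-5.657, 5.657)
(-11.314, 11.314)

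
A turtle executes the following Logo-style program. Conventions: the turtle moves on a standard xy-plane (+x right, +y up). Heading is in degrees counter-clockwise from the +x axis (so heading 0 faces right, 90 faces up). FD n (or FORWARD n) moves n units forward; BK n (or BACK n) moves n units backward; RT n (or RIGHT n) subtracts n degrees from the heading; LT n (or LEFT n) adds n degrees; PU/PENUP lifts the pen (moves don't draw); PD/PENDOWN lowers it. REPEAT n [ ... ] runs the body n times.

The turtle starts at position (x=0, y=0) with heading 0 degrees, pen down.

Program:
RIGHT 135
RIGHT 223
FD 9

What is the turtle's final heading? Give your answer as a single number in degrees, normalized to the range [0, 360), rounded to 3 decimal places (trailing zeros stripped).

Executing turtle program step by step:
Start: pos=(0,0), heading=0, pen down
RT 135: heading 0 -> 225
RT 223: heading 225 -> 2
FD 9: (0,0) -> (8.995,0.314) [heading=2, draw]
Final: pos=(8.995,0.314), heading=2, 1 segment(s) drawn

Answer: 2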